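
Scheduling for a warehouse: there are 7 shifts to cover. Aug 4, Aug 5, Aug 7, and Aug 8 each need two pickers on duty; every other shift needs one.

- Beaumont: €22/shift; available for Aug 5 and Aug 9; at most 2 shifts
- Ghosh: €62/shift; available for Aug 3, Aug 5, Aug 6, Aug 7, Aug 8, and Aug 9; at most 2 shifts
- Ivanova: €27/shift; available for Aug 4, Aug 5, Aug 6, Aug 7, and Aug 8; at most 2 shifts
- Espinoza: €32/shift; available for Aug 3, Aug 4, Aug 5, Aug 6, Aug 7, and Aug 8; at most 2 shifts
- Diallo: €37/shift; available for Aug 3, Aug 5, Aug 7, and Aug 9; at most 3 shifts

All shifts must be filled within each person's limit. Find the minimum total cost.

€397

Aug 4 can only be covered by Ivanova and Espinoza, so that assignment is forced.
Picking the cheapest available picker for each shift independently would cost €307, but that ignores the shift limits.
An optimal schedule: Aug 3→Diallo, Aug 4→Ivanova+Espinoza, Aug 5→Beaumont+Diallo, Aug 6→Ghosh, Aug 7→Espinoza+Diallo, Aug 8→Ghosh+Ivanova, Aug 9→Beaumont.
Total: 37 + 27 + 32 + 22 + 37 + 62 + 32 + 37 + 62 + 27 + 22 = €397.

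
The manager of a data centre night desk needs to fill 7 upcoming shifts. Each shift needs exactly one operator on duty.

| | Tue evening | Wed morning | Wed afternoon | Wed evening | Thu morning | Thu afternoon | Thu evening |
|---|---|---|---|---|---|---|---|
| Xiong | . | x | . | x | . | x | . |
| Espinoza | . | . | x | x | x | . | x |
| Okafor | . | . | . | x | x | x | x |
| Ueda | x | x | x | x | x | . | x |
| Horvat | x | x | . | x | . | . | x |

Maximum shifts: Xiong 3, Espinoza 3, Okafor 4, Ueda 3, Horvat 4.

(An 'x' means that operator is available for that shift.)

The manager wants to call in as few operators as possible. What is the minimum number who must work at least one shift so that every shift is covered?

7 slots to fill and no one can take more than 4, so at least ⌈7/4⌉ = 2 operators are needed.
Okafor and Ueda alone can cover everything: Tue evening→Ueda, Wed morning→Ueda, Wed afternoon→Ueda, Wed evening→Okafor, Thu morning→Okafor, Thu afternoon→Okafor, Thu evening→Okafor.

2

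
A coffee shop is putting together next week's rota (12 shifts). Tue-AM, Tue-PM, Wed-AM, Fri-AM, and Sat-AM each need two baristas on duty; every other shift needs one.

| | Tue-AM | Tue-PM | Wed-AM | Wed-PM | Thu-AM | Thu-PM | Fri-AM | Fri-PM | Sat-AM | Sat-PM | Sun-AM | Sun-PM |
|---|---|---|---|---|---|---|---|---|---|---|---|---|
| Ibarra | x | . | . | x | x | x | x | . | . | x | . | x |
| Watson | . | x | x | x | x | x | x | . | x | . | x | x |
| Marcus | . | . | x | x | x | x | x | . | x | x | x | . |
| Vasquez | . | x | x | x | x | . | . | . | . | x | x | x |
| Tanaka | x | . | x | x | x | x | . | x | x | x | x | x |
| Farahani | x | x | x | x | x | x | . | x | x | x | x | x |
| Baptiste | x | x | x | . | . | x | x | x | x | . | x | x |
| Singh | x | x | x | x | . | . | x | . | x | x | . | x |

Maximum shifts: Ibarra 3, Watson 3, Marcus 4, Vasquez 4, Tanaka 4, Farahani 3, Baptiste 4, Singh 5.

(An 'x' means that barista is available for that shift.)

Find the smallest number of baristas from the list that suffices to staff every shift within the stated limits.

4

17 slots to fill and no one can take more than 5, so at least ⌈17/5⌉ = 4 baristas are needed.
Marcus, Vasquez, Tanaka, and Singh alone can cover everything: Tue-AM→Tanaka+Singh, Tue-PM→Vasquez+Singh, Wed-AM→Tanaka+Singh, Wed-PM→Vasquez, Thu-AM→Marcus, Thu-PM→Marcus, Fri-AM→Marcus+Singh, Fri-PM→Tanaka, Sat-AM→Marcus+Tanaka, Sat-PM→Singh, Sun-AM→Vasquez, Sun-PM→Vasquez.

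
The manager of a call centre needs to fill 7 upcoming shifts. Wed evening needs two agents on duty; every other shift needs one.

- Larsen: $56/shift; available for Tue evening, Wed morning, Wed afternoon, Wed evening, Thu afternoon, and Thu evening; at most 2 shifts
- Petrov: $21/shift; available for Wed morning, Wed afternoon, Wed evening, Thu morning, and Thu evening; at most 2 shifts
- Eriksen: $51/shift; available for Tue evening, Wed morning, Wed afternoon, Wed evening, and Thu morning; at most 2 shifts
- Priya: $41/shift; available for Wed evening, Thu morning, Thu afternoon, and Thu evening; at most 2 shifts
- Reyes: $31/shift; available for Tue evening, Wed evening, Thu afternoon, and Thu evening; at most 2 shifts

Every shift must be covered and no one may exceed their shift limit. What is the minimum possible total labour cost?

$288

Picking the cheapest available agent for each shift independently would cost $198, but that ignores the shift limits.
An optimal schedule: Tue evening→Reyes, Wed morning→Petrov, Wed afternoon→Petrov, Wed evening→Priya+Eriksen, Thu morning→Eriksen, Thu afternoon→Reyes, Thu evening→Priya.
Total: 31 + 21 + 21 + 41 + 51 + 51 + 31 + 41 = $288.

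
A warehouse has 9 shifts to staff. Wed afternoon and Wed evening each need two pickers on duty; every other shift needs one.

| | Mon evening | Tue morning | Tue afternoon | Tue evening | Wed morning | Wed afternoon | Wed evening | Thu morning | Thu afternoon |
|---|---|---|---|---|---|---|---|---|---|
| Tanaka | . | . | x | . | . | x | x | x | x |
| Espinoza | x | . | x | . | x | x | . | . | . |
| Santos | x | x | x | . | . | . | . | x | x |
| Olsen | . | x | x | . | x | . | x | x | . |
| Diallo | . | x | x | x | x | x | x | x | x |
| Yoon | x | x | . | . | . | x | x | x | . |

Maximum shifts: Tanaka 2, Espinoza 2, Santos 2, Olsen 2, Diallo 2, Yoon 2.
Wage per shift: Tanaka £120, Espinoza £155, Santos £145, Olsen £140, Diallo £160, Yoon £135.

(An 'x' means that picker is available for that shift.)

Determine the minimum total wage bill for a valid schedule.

£1550

Tue evening can only be covered by Diallo, so that assignment is forced.
Picking the cheapest available picker for each shift independently would cost £1440, but that ignores the shift limits.
An optimal schedule: Mon evening→Yoon, Tue morning→Santos, Tue afternoon→Espinoza, Tue evening→Diallo, Wed morning→Olsen, Wed afternoon→Tanaka+Espinoza, Wed evening→Yoon+Olsen, Thu morning→Santos, Thu afternoon→Tanaka.
Total: 135 + 145 + 155 + 160 + 140 + 120 + 155 + 135 + 140 + 145 + 120 = £1550.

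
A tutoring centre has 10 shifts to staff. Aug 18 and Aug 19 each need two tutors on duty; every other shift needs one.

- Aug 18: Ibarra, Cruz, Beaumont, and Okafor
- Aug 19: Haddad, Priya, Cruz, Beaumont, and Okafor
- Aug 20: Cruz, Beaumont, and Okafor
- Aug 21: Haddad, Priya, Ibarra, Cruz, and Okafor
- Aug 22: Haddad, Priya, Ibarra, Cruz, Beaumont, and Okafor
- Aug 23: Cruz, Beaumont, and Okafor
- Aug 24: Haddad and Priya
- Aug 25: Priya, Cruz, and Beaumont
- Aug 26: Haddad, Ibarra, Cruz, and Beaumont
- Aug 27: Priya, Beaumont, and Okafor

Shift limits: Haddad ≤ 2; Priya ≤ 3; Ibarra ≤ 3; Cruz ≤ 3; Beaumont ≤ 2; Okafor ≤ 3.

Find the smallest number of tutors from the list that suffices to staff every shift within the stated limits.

12 slots to fill and no one can take more than 3, so at least ⌈12/3⌉ = 4 tutors are needed.
Priya, Ibarra, Cruz, and Okafor alone can cover everything: Aug 18→Ibarra+Okafor, Aug 19→Cruz+Okafor, Aug 20→Cruz, Aug 21→Ibarra, Aug 22→Okafor, Aug 23→Cruz, Aug 24→Priya, Aug 25→Priya, Aug 26→Ibarra, Aug 27→Priya.

4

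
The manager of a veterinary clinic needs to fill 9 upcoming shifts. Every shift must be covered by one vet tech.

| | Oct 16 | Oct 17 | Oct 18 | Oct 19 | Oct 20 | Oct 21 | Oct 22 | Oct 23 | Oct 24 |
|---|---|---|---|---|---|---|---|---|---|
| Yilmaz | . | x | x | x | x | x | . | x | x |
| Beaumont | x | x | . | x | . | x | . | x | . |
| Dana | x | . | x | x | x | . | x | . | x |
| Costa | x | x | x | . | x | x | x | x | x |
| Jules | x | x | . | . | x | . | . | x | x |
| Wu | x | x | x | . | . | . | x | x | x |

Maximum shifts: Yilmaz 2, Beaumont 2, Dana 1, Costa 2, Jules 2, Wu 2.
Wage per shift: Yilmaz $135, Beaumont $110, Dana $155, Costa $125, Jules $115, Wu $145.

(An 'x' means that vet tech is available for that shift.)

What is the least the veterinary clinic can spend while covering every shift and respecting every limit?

Picking the cheapest available vet tech for each shift independently would cost $1030, but that ignores the shift limits.
An optimal schedule: Oct 16→Jules, Oct 17→Yilmaz, Oct 18→Costa, Oct 19→Beaumont, Oct 20→Jules, Oct 21→Beaumont, Oct 22→Costa, Oct 23→Yilmaz, Oct 24→Wu.
Total: 115 + 135 + 125 + 110 + 115 + 110 + 125 + 135 + 145 = $1115.

$1115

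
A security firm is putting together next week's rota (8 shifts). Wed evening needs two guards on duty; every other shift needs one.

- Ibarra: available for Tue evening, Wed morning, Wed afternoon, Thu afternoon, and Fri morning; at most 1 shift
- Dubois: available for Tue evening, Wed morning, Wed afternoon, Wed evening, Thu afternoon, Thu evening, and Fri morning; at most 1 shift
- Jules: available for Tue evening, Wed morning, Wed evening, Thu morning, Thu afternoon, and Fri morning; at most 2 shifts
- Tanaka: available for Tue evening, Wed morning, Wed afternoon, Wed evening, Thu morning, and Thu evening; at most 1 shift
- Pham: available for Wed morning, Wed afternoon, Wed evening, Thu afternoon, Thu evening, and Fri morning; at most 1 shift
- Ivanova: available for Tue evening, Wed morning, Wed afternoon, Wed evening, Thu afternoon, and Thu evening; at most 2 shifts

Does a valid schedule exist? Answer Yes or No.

No

Total capacity is 1+1+2+1+1+2 = 8 but 9 worker-slots are needed — infeasible.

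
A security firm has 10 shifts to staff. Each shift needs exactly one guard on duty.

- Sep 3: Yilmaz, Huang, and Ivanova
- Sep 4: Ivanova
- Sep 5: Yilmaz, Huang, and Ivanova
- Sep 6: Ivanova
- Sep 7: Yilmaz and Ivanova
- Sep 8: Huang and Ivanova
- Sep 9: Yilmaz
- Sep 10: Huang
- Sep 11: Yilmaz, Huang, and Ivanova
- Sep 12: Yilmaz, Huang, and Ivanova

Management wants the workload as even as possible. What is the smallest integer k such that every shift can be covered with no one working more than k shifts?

4

With 3 guards and 10 worker-slots to fill, someone must work at least ⌈10/3⌉ = 4 shifts, so k ≥ 4.
k = 4 works: Sep 3→Yilmaz, Sep 4→Ivanova, Sep 5→Yilmaz, Sep 6→Ivanova, Sep 7→Yilmaz, Sep 8→Huang, Sep 9→Yilmaz, Sep 10→Huang, Sep 11→Huang, Sep 12→Huang.
Loads: Yilmaz 4, Huang 4, Ivanova 2 — all ≤ 4.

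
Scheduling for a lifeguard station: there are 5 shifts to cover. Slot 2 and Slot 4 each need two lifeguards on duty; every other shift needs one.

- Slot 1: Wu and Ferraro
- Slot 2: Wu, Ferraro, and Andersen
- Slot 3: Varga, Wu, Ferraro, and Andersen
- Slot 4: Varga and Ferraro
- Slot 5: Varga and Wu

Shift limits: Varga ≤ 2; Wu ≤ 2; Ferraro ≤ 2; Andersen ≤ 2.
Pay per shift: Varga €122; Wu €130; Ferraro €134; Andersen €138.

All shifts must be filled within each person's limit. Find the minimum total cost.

€910

Slot 4 can only be covered by Varga and Ferraro, so that assignment is forced.
Picking the cheapest available lifeguard for each shift independently would cost €894, but that ignores the shift limits.
An optimal schedule: Slot 1→Wu, Slot 2→Wu+Ferraro, Slot 3→Andersen, Slot 4→Varga+Ferraro, Slot 5→Varga.
Total: 130 + 130 + 134 + 138 + 122 + 134 + 122 = €910.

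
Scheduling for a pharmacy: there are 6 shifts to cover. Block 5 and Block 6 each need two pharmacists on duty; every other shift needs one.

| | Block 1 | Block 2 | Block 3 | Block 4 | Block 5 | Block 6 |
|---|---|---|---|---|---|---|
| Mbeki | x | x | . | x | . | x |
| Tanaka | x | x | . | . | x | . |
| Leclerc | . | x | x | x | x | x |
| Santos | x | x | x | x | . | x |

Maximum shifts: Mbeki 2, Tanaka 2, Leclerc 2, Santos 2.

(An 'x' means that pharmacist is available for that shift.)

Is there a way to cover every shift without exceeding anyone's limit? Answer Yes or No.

Block 5 can only be covered by Tanaka and Leclerc, so that assignment is forced.
One valid schedule: Block 1→Mbeki, Block 2→Tanaka, Block 3→Leclerc, Block 4→Santos, Block 5→Tanaka+Leclerc, Block 6→Mbeki+Santos.
Loads: Mbeki 2/2, Tanaka 2/2, Leclerc 2/2, Santos 2/2 — all within limits.

Yes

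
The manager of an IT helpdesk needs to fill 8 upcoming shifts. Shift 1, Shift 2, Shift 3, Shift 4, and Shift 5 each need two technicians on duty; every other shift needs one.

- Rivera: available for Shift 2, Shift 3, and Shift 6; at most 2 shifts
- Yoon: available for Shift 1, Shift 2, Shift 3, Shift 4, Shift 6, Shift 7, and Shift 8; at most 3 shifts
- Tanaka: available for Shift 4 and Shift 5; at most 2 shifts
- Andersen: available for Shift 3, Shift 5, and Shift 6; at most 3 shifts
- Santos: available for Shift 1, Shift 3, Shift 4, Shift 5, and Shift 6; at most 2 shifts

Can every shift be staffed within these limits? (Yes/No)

No

Shifts {Shift 1, Shift 2, Shift 7, Shift 8} need 6 worker-slots in total, but the technicians available for any of those shifts (Rivera, Yoon, and Santos) can supply at most 5 among them. So no valid schedule exists.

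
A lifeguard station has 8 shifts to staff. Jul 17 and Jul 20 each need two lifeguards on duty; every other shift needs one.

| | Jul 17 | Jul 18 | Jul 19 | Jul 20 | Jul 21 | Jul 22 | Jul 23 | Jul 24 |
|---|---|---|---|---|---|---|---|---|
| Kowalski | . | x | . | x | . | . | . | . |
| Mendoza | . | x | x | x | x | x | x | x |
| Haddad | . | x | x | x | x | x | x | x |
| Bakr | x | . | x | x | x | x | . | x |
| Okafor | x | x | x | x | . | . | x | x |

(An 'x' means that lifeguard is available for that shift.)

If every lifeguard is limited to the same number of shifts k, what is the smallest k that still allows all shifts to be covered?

With 5 lifeguards and 10 worker-slots to fill, someone must work at least ⌈10/5⌉ = 2 shifts, so k ≥ 2.
k = 2 works: Jul 17→Bakr+Okafor, Jul 18→Kowalski, Jul 19→Haddad, Jul 20→Kowalski+Okafor, Jul 21→Mendoza, Jul 22→Mendoza, Jul 23→Haddad, Jul 24→Bakr.
Loads: Kowalski 2, Mendoza 2, Haddad 2, Bakr 2, Okafor 2 — all ≤ 2.

2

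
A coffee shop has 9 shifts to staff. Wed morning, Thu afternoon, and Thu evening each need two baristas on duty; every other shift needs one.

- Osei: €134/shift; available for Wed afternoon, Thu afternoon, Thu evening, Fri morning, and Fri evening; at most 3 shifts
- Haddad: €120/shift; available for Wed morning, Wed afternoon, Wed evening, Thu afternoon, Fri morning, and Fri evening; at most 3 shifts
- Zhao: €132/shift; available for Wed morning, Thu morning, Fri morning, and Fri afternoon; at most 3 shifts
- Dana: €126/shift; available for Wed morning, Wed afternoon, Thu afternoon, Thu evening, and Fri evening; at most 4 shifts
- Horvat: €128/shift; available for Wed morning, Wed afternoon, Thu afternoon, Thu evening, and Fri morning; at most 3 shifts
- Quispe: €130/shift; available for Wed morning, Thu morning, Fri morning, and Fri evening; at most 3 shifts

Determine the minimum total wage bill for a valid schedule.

€1510

Wed evening can only be covered by Haddad, so that assignment is forced.
Fri afternoon can only be covered by Zhao, so that assignment is forced.
Picking the cheapest available barista for each shift independently would cost €1488, but that ignores the shift limits.
An optimal schedule: Wed morning→Dana+Horvat, Wed afternoon→Haddad, Wed evening→Haddad, Thu morning→Quispe, Thu afternoon→Dana+Horvat, Thu evening→Dana+Horvat, Fri morning→Haddad, Fri afternoon→Zhao, Fri evening→Dana.
Total: 126 + 128 + 120 + 120 + 130 + 126 + 128 + 126 + 128 + 120 + 132 + 126 = €1510.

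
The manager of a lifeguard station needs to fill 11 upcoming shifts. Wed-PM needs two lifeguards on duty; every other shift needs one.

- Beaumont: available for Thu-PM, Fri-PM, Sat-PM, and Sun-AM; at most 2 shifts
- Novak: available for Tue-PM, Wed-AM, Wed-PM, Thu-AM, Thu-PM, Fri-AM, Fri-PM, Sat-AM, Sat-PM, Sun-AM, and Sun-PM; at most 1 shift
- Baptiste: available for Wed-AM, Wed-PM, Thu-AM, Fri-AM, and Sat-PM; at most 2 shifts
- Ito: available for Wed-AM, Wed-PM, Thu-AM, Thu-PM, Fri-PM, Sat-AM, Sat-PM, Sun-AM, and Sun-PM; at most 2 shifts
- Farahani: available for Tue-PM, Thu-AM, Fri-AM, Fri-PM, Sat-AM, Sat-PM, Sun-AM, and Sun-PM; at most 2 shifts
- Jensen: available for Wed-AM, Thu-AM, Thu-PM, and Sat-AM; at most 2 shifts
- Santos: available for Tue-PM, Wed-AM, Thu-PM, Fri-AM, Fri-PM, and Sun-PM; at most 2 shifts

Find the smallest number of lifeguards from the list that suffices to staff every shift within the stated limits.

6

12 slots to fill and no one can take more than 2, so at least ⌈12/2⌉ = 6 lifeguards are needed.
Beaumont, Baptiste, Ito, Farahani, Jensen, and Santos alone can cover everything: Tue-PM→Farahani, Wed-AM→Jensen, Wed-PM→Baptiste+Ito, Thu-AM→Jensen, Thu-PM→Santos, Fri-AM→Baptiste, Fri-PM→Santos, Sat-AM→Ito, Sat-PM→Beaumont, Sun-AM→Beaumont, Sun-PM→Farahani.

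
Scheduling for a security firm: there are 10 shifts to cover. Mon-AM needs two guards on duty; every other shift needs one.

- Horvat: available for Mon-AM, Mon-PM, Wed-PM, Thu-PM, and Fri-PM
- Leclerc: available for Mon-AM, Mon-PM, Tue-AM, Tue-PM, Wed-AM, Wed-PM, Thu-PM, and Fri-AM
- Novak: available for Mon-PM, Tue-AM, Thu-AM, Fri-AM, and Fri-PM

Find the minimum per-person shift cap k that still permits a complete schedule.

With 3 guards and 11 worker-slots to fill, someone must work at least ⌈11/3⌉ = 4 shifts, so k ≥ 4.
k = 4 works: Mon-AM→Horvat+Leclerc, Mon-PM→Novak, Tue-AM→Leclerc, Tue-PM→Leclerc, Wed-AM→Leclerc, Wed-PM→Horvat, Thu-AM→Novak, Thu-PM→Horvat, Fri-AM→Novak, Fri-PM→Horvat.
Loads: Horvat 4, Leclerc 4, Novak 3 — all ≤ 4.

4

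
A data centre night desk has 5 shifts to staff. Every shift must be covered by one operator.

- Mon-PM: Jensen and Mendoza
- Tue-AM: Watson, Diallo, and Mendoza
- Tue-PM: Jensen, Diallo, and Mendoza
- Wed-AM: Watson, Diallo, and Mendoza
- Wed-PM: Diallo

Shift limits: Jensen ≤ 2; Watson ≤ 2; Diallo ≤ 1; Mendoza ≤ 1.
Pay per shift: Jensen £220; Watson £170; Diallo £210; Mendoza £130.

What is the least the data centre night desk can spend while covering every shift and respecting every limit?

£900

Wed-PM can only be covered by Diallo, so that assignment is forced.
Picking the cheapest available operator for each shift independently would cost £730, but that ignores the shift limits.
An optimal schedule: Mon-PM→Mendoza, Tue-AM→Watson, Tue-PM→Jensen, Wed-AM→Watson, Wed-PM→Diallo.
Total: 130 + 170 + 220 + 170 + 210 = £900.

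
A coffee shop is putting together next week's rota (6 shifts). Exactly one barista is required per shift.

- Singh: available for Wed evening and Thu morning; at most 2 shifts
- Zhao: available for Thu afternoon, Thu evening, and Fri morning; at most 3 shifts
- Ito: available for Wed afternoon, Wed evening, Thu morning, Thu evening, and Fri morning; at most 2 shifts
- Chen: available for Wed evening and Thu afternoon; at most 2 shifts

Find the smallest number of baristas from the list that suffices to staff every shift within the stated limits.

3

6 slots to fill and no one can take more than 3, so at least ⌈6/3⌉ = 2 baristas are needed.
Any 2 baristas together have capacity at most 3+2 = 5 < 6 slots, so 2 can never suffice.
Singh, Zhao, and Ito alone can cover everything: Wed afternoon→Ito, Wed evening→Singh, Thu morning→Singh, Thu afternoon→Zhao, Thu evening→Zhao, Fri morning→Zhao.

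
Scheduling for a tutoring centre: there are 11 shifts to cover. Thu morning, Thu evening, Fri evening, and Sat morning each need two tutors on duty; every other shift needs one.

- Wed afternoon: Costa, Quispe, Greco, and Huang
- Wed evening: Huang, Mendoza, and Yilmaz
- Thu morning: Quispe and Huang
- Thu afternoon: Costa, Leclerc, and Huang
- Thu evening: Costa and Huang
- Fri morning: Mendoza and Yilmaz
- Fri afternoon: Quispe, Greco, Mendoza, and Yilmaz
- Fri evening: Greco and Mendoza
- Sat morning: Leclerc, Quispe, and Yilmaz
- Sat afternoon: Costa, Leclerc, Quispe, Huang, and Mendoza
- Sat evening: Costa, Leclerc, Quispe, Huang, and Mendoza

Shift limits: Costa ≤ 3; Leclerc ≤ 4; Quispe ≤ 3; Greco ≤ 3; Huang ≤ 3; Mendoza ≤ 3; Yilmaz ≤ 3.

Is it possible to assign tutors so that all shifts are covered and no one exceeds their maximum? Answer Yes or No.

Yes

Thu morning can only be covered by Quispe and Huang, so that assignment is forced.
Thu evening can only be covered by Costa and Huang, so that assignment is forced.
Fri evening can only be covered by Greco and Mendoza, so that assignment is forced.
One valid schedule: Wed afternoon→Costa, Wed evening→Huang, Thu morning→Quispe+Huang, Thu afternoon→Costa, Thu evening→Costa+Huang, Fri morning→Mendoza, Fri afternoon→Quispe, Fri evening→Greco+Mendoza, Sat morning→Leclerc+Quispe, Sat afternoon→Leclerc, Sat evening→Leclerc.
Loads: Costa 3/3, Leclerc 3/4, Quispe 3/3, Greco 1/3, Huang 3/3, Mendoza 2/3, Yilmaz 0/3 — all within limits.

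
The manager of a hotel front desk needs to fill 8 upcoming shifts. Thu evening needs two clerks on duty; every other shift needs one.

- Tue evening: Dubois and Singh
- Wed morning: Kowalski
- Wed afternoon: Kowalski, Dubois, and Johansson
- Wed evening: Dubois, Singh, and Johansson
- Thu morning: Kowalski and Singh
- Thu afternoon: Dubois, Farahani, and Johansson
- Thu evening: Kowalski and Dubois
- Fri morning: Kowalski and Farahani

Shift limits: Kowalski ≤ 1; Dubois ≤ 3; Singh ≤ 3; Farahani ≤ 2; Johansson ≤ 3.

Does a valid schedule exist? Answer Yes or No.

Total capacity is 12 and 9 slots are needed, so capacity alone doesn't rule it out.
Shifts {Wed morning, Thu evening} need 3 worker-slots in total, but the clerks available for any of those shifts (Kowalski and Dubois) can supply at most 2 among them. So no valid schedule exists.

No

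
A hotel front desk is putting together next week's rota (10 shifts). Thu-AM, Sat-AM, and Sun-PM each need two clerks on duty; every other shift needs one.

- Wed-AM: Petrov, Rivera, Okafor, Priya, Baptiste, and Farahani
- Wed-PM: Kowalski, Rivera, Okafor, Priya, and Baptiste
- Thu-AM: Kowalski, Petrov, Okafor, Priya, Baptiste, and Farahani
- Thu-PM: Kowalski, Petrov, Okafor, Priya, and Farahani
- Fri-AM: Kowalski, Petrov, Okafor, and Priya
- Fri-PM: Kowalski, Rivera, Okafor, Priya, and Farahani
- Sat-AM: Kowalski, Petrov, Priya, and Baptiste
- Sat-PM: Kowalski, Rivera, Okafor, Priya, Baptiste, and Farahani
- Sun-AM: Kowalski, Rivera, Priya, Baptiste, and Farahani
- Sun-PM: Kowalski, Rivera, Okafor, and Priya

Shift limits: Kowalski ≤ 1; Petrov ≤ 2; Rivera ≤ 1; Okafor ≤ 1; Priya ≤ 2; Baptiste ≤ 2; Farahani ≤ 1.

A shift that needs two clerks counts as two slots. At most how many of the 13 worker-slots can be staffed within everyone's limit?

Total capacity across all clerks is 1+2+1+1+2+2+1 = 10, and 13 slots are needed, so at most 10 can be filled.
An assignment achieving 10: Wed-AM→Baptiste, Wed-PM→Priya, Thu-PM→Petrov, Fri-AM→Kowalski, Fri-PM→Farahani, Sat-AM→Petrov+Priya, Sun-AM→Baptiste, Sun-PM→Rivera+Okafor.
Loads: Kowalski 1/1, Petrov 2/2, Rivera 1/1, Okafor 1/1, Priya 2/2, Baptiste 2/2, Farahani 1/1.

10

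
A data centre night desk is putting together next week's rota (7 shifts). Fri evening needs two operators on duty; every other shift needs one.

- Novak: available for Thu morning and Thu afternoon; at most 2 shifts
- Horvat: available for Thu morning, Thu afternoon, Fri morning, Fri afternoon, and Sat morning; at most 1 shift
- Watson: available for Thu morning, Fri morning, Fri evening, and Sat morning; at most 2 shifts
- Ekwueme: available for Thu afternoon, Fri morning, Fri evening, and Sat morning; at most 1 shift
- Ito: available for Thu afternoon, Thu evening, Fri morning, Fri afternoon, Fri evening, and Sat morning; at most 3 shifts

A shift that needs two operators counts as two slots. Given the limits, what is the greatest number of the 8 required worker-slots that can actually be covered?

Total capacity across all operators is 2+1+2+1+3 = 9, and 8 slots are needed, so at most 8 can be filled.
An assignment achieving 8: Thu morning→Novak, Thu afternoon→Novak, Thu evening→Ito, Fri morning→Watson, Fri afternoon→Horvat, Fri evening→Watson+Ekwueme, Sat morning→Ito.
Loads: Novak 2/2, Horvat 1/1, Watson 2/2, Ekwueme 1/1, Ito 2/3.

8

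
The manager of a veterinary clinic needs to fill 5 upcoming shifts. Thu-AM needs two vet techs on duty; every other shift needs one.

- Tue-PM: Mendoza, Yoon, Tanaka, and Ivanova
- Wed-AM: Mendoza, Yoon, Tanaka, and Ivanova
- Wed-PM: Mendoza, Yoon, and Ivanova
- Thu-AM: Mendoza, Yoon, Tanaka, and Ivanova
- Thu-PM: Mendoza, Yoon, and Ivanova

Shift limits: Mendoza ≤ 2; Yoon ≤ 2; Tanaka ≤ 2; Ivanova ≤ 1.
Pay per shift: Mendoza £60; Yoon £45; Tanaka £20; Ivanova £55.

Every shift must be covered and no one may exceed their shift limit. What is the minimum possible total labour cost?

Picking the cheapest available vet tech for each shift independently would cost £195, but that ignores the shift limits.
An optimal schedule: Tue-PM→Tanaka, Wed-AM→Tanaka, Wed-PM→Yoon, Thu-AM→Ivanova+Mendoza, Thu-PM→Yoon.
Total: 20 + 20 + 45 + 55 + 60 + 45 = £245.

£245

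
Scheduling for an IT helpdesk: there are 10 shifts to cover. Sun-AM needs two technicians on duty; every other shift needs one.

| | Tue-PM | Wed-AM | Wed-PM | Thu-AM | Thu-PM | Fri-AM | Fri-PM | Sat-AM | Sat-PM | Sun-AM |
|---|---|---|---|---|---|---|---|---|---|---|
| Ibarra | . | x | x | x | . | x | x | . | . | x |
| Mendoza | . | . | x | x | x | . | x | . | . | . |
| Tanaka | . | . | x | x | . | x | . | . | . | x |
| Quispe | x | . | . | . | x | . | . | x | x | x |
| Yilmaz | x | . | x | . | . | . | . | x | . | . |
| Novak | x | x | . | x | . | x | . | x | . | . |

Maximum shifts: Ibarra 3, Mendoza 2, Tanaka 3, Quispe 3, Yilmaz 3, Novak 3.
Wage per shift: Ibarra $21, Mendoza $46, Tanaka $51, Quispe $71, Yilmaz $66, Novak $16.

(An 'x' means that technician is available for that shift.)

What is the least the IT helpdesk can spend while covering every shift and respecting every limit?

Sat-PM can only be covered by Quispe, so that assignment is forced.
Picking the cheapest available technician for each shift independently would cost $311, but that ignores the shift limits.
An optimal schedule: Tue-PM→Novak, Wed-AM→Novak, Wed-PM→Mendoza, Thu-AM→Tanaka, Thu-PM→Mendoza, Fri-AM→Ibarra, Fri-PM→Ibarra, Sat-AM→Novak, Sat-PM→Quispe, Sun-AM→Ibarra+Tanaka.
Total: 16 + 16 + 46 + 51 + 46 + 21 + 21 + 16 + 71 + 21 + 51 = $376.

$376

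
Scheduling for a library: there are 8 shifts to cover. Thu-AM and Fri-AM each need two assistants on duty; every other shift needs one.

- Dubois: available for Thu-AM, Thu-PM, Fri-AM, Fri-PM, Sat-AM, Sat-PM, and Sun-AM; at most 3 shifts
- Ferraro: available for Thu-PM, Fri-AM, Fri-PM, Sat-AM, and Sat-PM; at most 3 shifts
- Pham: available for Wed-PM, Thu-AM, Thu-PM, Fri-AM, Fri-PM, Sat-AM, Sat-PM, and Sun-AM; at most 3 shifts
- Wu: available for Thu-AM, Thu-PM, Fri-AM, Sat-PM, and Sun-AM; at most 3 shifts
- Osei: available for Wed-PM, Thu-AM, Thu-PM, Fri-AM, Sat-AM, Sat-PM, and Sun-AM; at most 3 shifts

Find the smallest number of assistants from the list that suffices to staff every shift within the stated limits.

4

10 slots to fill and no one can take more than 3, so at least ⌈10/3⌉ = 4 assistants are needed.
Dubois, Ferraro, Pham, and Wu alone can cover everything: Wed-PM→Pham, Thu-AM→Dubois+Pham, Thu-PM→Ferraro, Fri-AM→Ferraro+Wu, Fri-PM→Dubois, Sat-AM→Dubois, Sat-PM→Ferraro, Sun-AM→Pham.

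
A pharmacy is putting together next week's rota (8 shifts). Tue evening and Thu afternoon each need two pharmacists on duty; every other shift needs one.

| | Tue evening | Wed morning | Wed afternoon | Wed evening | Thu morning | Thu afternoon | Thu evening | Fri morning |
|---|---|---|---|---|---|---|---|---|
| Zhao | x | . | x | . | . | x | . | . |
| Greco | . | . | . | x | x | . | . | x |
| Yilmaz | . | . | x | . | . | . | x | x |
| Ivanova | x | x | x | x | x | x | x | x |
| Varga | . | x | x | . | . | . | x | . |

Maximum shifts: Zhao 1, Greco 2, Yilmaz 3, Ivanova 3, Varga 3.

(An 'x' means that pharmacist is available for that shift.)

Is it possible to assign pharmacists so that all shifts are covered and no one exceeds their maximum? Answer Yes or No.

Total capacity is 12 and 10 slots are needed, so capacity alone doesn't rule it out.
Shifts {Tue evening, Thu afternoon} need 4 worker-slots in total, but the pharmacists available for any of those shifts (Zhao and Ivanova) can supply at most 3 among them. So no valid schedule exists.

No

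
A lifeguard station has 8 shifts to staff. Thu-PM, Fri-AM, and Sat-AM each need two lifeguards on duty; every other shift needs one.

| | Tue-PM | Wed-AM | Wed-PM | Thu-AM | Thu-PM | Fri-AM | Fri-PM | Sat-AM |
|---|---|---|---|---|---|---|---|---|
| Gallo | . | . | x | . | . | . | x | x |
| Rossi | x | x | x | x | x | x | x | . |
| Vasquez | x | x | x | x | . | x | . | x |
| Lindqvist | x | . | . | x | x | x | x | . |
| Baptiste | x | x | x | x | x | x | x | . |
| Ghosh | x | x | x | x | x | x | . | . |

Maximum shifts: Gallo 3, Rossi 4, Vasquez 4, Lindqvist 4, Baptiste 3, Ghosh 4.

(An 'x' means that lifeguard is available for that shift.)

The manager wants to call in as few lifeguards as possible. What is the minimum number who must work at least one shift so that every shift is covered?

11 slots to fill and no one can take more than 4, so at least ⌈11/4⌉ = 3 lifeguards are needed.
Shifts {Thu-PM, Sat-AM} need 4 slots, but among the lifeguards available for them (Gallo, Rossi, Vasquez, Lindqvist, Baptiste, and Ghosh) any 3 together supply at most 3. So 3 lifeguards are not enough.
Gallo, Rossi, Vasquez, and Lindqvist alone can cover everything: Tue-PM→Rossi, Wed-AM→Rossi, Wed-PM→Gallo, Thu-AM→Rossi, Thu-PM→Rossi+Lindqvist, Fri-AM→Vasquez+Lindqvist, Fri-PM→Gallo, Sat-AM→Gallo+Vasquez.

4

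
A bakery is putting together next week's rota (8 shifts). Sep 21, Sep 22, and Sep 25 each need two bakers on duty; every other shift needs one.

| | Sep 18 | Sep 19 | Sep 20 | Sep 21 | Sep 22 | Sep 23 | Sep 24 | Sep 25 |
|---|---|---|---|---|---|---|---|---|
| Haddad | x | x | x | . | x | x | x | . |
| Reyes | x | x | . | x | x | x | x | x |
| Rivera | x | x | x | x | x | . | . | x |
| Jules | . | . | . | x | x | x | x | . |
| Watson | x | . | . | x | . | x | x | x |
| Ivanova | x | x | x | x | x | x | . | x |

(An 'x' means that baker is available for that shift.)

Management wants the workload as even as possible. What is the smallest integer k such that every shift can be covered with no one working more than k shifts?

2

With 6 bakers and 11 worker-slots to fill, someone must work at least ⌈11/6⌉ = 2 shifts, so k ≥ 2.
k = 2 works: Sep 18→Reyes, Sep 19→Haddad, Sep 20→Haddad, Sep 21→Rivera+Watson, Sep 22→Jules+Ivanova, Sep 23→Jules, Sep 24→Reyes, Sep 25→Rivera+Watson.
Loads: Haddad 2, Reyes 2, Rivera 2, Jules 2, Watson 2, Ivanova 1 — all ≤ 2.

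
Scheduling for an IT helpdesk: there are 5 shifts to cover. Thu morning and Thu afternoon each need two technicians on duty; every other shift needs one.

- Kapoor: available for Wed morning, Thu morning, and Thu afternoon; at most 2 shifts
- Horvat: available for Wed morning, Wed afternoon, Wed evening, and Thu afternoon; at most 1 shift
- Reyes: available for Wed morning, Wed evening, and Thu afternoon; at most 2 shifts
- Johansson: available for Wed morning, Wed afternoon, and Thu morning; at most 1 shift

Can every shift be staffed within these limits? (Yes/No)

No

Shifts {Wed morning, Wed afternoon, Wed evening, Thu morning, Thu afternoon} need 7 worker-slots in total, but the technicians available for any of those shifts (Kapoor, Horvat, Reyes, and Johansson) can supply at most 6 among them. So no valid schedule exists.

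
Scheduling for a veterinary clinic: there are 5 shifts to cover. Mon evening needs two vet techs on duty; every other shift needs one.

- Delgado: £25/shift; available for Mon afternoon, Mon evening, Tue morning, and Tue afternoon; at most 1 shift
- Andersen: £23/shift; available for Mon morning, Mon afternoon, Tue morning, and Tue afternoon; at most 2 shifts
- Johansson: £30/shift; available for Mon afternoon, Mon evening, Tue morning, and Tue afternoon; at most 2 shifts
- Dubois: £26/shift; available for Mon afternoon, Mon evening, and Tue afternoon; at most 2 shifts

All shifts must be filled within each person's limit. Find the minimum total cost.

Mon morning can only be covered by Andersen, so that assignment is forced.
Picking the cheapest available vet tech for each shift independently would cost £143, but that ignores the shift limits.
An optimal schedule: Mon morning→Andersen, Mon afternoon→Dubois, Mon evening→Delgado+Dubois, Tue morning→Andersen, Tue afternoon→Johansson.
Total: 23 + 26 + 25 + 26 + 23 + 30 = £153.

£153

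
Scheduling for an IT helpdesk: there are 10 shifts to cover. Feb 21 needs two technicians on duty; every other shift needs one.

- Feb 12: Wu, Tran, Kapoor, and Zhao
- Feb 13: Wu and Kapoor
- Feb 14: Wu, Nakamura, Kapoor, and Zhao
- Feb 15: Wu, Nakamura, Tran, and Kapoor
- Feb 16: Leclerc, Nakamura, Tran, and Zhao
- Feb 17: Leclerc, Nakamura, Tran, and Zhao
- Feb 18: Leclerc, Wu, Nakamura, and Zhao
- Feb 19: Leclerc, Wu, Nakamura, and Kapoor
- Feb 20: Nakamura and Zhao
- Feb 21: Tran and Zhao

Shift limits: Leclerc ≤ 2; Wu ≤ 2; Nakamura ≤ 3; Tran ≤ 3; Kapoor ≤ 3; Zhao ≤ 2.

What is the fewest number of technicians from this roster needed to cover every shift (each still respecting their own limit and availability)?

11 slots to fill and no one can take more than 3, so at least ⌈11/3⌉ = 4 technicians are needed.
Nakamura, Tran, Kapoor, and Zhao alone can cover everything: Feb 12→Tran, Feb 13→Kapoor, Feb 14→Kapoor, Feb 15→Kapoor, Feb 16→Tran, Feb 17→Zhao, Feb 18→Nakamura, Feb 19→Nakamura, Feb 20→Nakamura, Feb 21→Tran+Zhao.

4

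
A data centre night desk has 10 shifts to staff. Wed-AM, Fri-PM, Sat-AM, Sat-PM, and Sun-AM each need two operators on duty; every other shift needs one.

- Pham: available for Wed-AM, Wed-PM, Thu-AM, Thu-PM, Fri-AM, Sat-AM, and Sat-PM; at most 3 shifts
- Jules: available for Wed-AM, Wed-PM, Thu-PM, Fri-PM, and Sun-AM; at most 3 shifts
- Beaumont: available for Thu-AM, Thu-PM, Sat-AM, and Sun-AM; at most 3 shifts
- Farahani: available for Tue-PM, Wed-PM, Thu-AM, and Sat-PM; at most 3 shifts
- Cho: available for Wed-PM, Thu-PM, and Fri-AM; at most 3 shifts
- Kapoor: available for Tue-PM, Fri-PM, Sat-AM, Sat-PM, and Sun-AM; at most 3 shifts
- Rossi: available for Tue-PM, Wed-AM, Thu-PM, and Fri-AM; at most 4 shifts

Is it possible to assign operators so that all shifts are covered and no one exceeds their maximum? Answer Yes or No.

Fri-PM can only be covered by Jules and Kapoor, so that assignment is forced.
One valid schedule: Tue-PM→Farahani, Wed-AM→Pham+Jules, Wed-PM→Farahani, Thu-AM→Pham, Thu-PM→Beaumont, Fri-AM→Pham, Fri-PM→Jules+Kapoor, Sat-AM→Beaumont+Kapoor, Sat-PM→Farahani+Kapoor, Sun-AM→Jules+Beaumont.
Loads: Pham 3/3, Jules 3/3, Beaumont 3/3, Farahani 3/3, Cho 0/3, Kapoor 3/3, Rossi 0/4 — all within limits.

Yes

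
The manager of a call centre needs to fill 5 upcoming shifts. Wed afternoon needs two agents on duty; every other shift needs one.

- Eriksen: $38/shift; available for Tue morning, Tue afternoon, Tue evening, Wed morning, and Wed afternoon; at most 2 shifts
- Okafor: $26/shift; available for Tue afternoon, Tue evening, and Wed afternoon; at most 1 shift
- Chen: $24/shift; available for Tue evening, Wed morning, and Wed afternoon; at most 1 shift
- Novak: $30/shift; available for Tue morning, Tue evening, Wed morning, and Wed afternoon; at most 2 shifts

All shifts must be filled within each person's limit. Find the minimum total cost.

$186

Picking the cheapest available agent for each shift independently would cost $154, but that ignores the shift limits.
An optimal schedule: Tue morning→Eriksen, Tue afternoon→Eriksen, Tue evening→Novak, Wed morning→Chen, Wed afternoon→Okafor+Novak.
Total: 38 + 38 + 30 + 24 + 26 + 30 = $186.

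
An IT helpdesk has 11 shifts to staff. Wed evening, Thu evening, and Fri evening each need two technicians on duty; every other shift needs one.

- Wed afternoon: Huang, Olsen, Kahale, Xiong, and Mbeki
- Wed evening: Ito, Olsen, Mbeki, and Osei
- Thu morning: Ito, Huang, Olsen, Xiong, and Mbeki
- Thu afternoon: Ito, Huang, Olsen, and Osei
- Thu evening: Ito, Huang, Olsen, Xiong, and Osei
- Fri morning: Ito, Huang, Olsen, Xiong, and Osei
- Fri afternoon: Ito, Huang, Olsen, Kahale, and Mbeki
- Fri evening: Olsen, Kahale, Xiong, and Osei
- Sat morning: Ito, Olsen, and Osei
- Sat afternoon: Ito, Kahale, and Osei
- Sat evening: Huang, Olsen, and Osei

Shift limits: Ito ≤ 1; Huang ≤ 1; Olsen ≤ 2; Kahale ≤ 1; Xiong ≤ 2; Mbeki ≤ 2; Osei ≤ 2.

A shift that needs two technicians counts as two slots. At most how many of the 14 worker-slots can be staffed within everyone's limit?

Total capacity across all technicians is 1+1+2+1+2+2+2 = 11, and 14 slots are needed, so at most 11 can be filled.
An assignment achieving 11: Wed afternoon→Xiong, Wed evening→Olsen+Mbeki, Thu morning→Mbeki, Thu afternoon→Olsen, Thu evening→Osei, Fri evening→Xiong+Osei, Sat morning→Ito, Sat afternoon→Kahale, Sat evening→Huang.
Loads: Ito 1/1, Huang 1/1, Olsen 2/2, Kahale 1/1, Xiong 2/2, Mbeki 2/2, Osei 2/2.

11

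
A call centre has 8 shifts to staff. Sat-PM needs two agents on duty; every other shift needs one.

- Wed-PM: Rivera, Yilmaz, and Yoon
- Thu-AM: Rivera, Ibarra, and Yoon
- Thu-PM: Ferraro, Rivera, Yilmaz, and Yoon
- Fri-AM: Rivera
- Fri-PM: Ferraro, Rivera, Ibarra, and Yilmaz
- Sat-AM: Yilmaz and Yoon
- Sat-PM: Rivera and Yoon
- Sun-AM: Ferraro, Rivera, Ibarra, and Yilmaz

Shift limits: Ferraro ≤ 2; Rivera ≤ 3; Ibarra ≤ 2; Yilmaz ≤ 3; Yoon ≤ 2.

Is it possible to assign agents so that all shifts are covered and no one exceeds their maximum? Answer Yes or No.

Yes

Fri-AM can only be covered by Rivera, so that assignment is forced.
Sat-PM can only be covered by Rivera and Yoon, so that assignment is forced.
One valid schedule: Wed-PM→Rivera, Thu-AM→Ibarra, Thu-PM→Ferraro, Fri-AM→Rivera, Fri-PM→Ferraro, Sat-AM→Yilmaz, Sat-PM→Rivera+Yoon, Sun-AM→Ibarra.
Loads: Ferraro 2/2, Rivera 3/3, Ibarra 2/2, Yilmaz 1/3, Yoon 1/2 — all within limits.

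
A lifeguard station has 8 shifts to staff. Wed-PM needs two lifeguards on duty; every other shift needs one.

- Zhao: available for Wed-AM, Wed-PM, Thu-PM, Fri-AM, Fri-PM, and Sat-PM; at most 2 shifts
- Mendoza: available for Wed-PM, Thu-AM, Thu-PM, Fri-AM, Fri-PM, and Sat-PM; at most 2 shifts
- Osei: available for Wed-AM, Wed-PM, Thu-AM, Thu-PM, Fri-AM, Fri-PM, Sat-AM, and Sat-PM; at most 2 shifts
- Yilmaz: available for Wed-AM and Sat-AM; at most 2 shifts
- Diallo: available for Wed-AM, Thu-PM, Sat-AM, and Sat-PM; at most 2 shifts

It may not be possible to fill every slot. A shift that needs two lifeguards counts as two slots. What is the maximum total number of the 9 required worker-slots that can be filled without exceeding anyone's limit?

9

Total capacity across all lifeguards is 2+2+2+2+2 = 10, and 9 slots are needed, so at most 9 can be filled.
An assignment achieving 9: Wed-AM→Yilmaz, Wed-PM→Zhao+Mendoza, Thu-AM→Mendoza, Thu-PM→Diallo, Fri-AM→Zhao, Fri-PM→Osei, Sat-AM→Osei, Sat-PM→Diallo.
Loads: Zhao 2/2, Mendoza 2/2, Osei 2/2, Yilmaz 1/2, Diallo 2/2.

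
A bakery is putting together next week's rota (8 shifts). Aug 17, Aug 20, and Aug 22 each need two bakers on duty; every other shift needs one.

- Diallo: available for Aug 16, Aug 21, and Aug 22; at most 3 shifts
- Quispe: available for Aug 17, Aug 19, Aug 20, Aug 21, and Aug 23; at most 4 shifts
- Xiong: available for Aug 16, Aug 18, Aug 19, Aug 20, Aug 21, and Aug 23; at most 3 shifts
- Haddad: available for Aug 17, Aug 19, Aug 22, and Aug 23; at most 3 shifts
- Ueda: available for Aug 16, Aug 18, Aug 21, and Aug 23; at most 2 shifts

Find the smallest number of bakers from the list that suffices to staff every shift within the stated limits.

11 slots to fill and no one can take more than 4, so at least ⌈11/4⌉ = 3 bakers are needed.
Any 3 bakers together have capacity at most 4+3+3 = 10 < 11 slots, so 3 can never suffice.
Diallo, Quispe, Xiong, and Haddad alone can cover everything: Aug 16→Diallo, Aug 17→Quispe+Haddad, Aug 18→Xiong, Aug 19→Quispe, Aug 20→Quispe+Xiong, Aug 21→Diallo, Aug 22→Diallo+Haddad, Aug 23→Quispe.

4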